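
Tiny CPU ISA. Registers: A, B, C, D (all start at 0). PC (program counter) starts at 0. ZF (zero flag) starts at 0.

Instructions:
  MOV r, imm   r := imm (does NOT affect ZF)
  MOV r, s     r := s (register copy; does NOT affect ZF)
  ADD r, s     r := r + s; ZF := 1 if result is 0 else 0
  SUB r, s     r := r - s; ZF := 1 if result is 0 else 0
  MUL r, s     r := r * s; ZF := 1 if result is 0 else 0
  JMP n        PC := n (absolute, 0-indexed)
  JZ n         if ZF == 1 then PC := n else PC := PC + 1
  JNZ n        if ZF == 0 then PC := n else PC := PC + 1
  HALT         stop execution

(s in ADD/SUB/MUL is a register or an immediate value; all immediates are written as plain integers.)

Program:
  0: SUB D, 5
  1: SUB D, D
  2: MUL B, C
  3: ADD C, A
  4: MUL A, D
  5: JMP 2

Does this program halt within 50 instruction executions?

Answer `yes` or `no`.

Answer: no

Derivation:
Step 1: PC=0 exec 'SUB D, 5'. After: A=0 B=0 C=0 D=-5 ZF=0 PC=1
Step 2: PC=1 exec 'SUB D, D'. After: A=0 B=0 C=0 D=0 ZF=1 PC=2
Step 3: PC=2 exec 'MUL B, C'. After: A=0 B=0 C=0 D=0 ZF=1 PC=3
Step 4: PC=3 exec 'ADD C, A'. After: A=0 B=0 C=0 D=0 ZF=1 PC=4
Step 5: PC=4 exec 'MUL A, D'. After: A=0 B=0 C=0 D=0 ZF=1 PC=5
Step 6: PC=5 exec 'JMP 2'. After: A=0 B=0 C=0 D=0 ZF=1 PC=2
State after step 6 equals state after step 2: the program is in a cycle of length 4 and will never halt.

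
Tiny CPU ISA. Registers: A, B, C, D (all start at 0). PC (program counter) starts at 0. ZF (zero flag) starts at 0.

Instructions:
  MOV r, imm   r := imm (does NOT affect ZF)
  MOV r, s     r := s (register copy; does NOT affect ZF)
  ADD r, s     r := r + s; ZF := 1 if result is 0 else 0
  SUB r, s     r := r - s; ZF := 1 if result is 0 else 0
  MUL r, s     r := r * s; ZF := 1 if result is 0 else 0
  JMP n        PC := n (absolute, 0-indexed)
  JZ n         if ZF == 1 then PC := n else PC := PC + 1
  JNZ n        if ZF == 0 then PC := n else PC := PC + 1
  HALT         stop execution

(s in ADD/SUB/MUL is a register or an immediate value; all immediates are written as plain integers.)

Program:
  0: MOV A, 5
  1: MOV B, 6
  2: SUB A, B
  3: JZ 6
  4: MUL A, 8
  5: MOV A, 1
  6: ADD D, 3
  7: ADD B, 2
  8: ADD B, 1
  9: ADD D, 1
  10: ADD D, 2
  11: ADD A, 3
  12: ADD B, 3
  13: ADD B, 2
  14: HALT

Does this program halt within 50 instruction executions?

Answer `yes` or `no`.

Answer: yes

Derivation:
Step 1: PC=0 exec 'MOV A, 5'. After: A=5 B=0 C=0 D=0 ZF=0 PC=1
Step 2: PC=1 exec 'MOV B, 6'. After: A=5 B=6 C=0 D=0 ZF=0 PC=2
Step 3: PC=2 exec 'SUB A, B'. After: A=-1 B=6 C=0 D=0 ZF=0 PC=3
Step 4: PC=3 exec 'JZ 6'. After: A=-1 B=6 C=0 D=0 ZF=0 PC=4
Step 5: PC=4 exec 'MUL A, 8'. After: A=-8 B=6 C=0 D=0 ZF=0 PC=5
Step 6: PC=5 exec 'MOV A, 1'. After: A=1 B=6 C=0 D=0 ZF=0 PC=6
Step 7: PC=6 exec 'ADD D, 3'. After: A=1 B=6 C=0 D=3 ZF=0 PC=7
Step 8: PC=7 exec 'ADD B, 2'. After: A=1 B=8 C=0 D=3 ZF=0 PC=8
Step 9: PC=8 exec 'ADD B, 1'. After: A=1 B=9 C=0 D=3 ZF=0 PC=9
Step 10: PC=9 exec 'ADD D, 1'. After: A=1 B=9 C=0 D=4 ZF=0 PC=10
Step 11: PC=10 exec 'ADD D, 2'. After: A=1 B=9 C=0 D=6 ZF=0 PC=11
Step 12: PC=11 exec 'ADD A, 3'. After: A=4 B=9 C=0 D=6 ZF=0 PC=12
Step 13: PC=12 exec 'ADD B, 3'. After: A=4 B=12 C=0 D=6 ZF=0 PC=13
Step 14: PC=13 exec 'ADD B, 2'. After: A=4 B=14 C=0 D=6 ZF=0 PC=14
Step 15: PC=14 exec 'HALT'. After: A=4 B=14 C=0 D=6 ZF=0 PC=14 HALTED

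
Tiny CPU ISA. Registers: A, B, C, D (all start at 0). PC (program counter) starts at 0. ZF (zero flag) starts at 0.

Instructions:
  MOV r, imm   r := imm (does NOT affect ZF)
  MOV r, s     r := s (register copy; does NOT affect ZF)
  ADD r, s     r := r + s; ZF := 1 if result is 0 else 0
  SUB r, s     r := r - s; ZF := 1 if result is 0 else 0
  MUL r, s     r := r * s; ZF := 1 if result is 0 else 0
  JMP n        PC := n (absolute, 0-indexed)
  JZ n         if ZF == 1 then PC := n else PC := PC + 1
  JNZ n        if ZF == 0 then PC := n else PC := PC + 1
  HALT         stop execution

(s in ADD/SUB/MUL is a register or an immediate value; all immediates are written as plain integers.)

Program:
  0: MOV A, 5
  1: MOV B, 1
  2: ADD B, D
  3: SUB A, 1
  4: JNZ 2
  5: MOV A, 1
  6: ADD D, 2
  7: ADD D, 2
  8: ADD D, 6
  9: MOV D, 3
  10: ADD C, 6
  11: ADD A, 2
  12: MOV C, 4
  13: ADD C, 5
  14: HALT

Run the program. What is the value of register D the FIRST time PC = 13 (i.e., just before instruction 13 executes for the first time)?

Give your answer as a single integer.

Step 1: PC=0 exec 'MOV A, 5'. After: A=5 B=0 C=0 D=0 ZF=0 PC=1
Step 2: PC=1 exec 'MOV B, 1'. After: A=5 B=1 C=0 D=0 ZF=0 PC=2
Step 3: PC=2 exec 'ADD B, D'. After: A=5 B=1 C=0 D=0 ZF=0 PC=3
Step 4: PC=3 exec 'SUB A, 1'. After: A=4 B=1 C=0 D=0 ZF=0 PC=4
Step 5: PC=4 exec 'JNZ 2'. After: A=4 B=1 C=0 D=0 ZF=0 PC=2
Step 6: PC=2 exec 'ADD B, D'. After: A=4 B=1 C=0 D=0 ZF=0 PC=3
Step 7: PC=3 exec 'SUB A, 1'. After: A=3 B=1 C=0 D=0 ZF=0 PC=4
Step 8: PC=4 exec 'JNZ 2'. After: A=3 B=1 C=0 D=0 ZF=0 PC=2
Step 9: PC=2 exec 'ADD B, D'. After: A=3 B=1 C=0 D=0 ZF=0 PC=3
Step 10: PC=3 exec 'SUB A, 1'. After: A=2 B=1 C=0 D=0 ZF=0 PC=4
Step 11: PC=4 exec 'JNZ 2'. After: A=2 B=1 C=0 D=0 ZF=0 PC=2
Step 12: PC=2 exec 'ADD B, D'. After: A=2 B=1 C=0 D=0 ZF=0 PC=3
Step 13: PC=3 exec 'SUB A, 1'. After: A=1 B=1 C=0 D=0 ZF=0 PC=4
Step 14: PC=4 exec 'JNZ 2'. After: A=1 B=1 C=0 D=0 ZF=0 PC=2
Step 15: PC=2 exec 'ADD B, D'. After: A=1 B=1 C=0 D=0 ZF=0 PC=3
Step 16: PC=3 exec 'SUB A, 1'. After: A=0 B=1 C=0 D=0 ZF=1 PC=4
Step 17: PC=4 exec 'JNZ 2'. After: A=0 B=1 C=0 D=0 ZF=1 PC=5
Step 18: PC=5 exec 'MOV A, 1'. After: A=1 B=1 C=0 D=0 ZF=1 PC=6
Step 19: PC=6 exec 'ADD D, 2'. After: A=1 B=1 C=0 D=2 ZF=0 PC=7
Step 20: PC=7 exec 'ADD D, 2'. After: A=1 B=1 C=0 D=4 ZF=0 PC=8
Step 21: PC=8 exec 'ADD D, 6'. After: A=1 B=1 C=0 D=10 ZF=0 PC=9
Step 22: PC=9 exec 'MOV D, 3'. After: A=1 B=1 C=0 D=3 ZF=0 PC=10
Step 23: PC=10 exec 'ADD C, 6'. After: A=1 B=1 C=6 D=3 ZF=0 PC=11
Step 24: PC=11 exec 'ADD A, 2'. After: A=3 B=1 C=6 D=3 ZF=0 PC=12
Step 25: PC=12 exec 'MOV C, 4'. After: A=3 B=1 C=4 D=3 ZF=0 PC=13
First time PC=13: D=3

3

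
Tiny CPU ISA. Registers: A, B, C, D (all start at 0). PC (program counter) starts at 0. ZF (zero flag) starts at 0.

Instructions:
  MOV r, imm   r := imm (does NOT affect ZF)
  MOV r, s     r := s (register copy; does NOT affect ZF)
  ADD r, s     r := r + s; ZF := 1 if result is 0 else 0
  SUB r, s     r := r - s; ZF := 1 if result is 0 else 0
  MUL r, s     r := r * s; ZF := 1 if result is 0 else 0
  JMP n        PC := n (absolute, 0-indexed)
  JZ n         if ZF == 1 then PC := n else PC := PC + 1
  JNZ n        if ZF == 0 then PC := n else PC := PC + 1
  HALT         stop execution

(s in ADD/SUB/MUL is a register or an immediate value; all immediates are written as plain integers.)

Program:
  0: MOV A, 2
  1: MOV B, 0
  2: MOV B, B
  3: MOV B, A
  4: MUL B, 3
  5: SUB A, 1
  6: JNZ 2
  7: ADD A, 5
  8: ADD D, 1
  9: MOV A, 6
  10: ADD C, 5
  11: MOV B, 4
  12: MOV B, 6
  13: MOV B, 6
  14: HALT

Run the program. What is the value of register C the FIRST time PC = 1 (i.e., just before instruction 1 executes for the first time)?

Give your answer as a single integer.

Step 1: PC=0 exec 'MOV A, 2'. After: A=2 B=0 C=0 D=0 ZF=0 PC=1
First time PC=1: C=0

0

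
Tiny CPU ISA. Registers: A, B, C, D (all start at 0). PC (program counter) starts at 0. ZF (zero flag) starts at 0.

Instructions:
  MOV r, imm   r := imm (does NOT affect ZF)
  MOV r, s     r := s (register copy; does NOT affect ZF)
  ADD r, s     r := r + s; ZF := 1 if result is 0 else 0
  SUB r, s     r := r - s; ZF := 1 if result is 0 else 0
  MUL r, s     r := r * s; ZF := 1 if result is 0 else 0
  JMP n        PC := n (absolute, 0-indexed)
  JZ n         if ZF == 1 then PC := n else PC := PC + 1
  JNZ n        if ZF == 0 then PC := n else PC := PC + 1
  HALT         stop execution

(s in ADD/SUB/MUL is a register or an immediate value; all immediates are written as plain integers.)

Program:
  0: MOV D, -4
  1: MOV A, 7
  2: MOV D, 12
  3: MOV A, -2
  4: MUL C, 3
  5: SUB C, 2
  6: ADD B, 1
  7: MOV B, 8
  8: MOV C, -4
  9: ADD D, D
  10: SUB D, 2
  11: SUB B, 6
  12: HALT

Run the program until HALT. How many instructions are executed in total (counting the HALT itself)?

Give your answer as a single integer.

Answer: 13

Derivation:
Step 1: PC=0 exec 'MOV D, -4'. After: A=0 B=0 C=0 D=-4 ZF=0 PC=1
Step 2: PC=1 exec 'MOV A, 7'. After: A=7 B=0 C=0 D=-4 ZF=0 PC=2
Step 3: PC=2 exec 'MOV D, 12'. After: A=7 B=0 C=0 D=12 ZF=0 PC=3
Step 4: PC=3 exec 'MOV A, -2'. After: A=-2 B=0 C=0 D=12 ZF=0 PC=4
Step 5: PC=4 exec 'MUL C, 3'. After: A=-2 B=0 C=0 D=12 ZF=1 PC=5
Step 6: PC=5 exec 'SUB C, 2'. After: A=-2 B=0 C=-2 D=12 ZF=0 PC=6
Step 7: PC=6 exec 'ADD B, 1'. After: A=-2 B=1 C=-2 D=12 ZF=0 PC=7
Step 8: PC=7 exec 'MOV B, 8'. After: A=-2 B=8 C=-2 D=12 ZF=0 PC=8
Step 9: PC=8 exec 'MOV C, -4'. After: A=-2 B=8 C=-4 D=12 ZF=0 PC=9
Step 10: PC=9 exec 'ADD D, D'. After: A=-2 B=8 C=-4 D=24 ZF=0 PC=10
Step 11: PC=10 exec 'SUB D, 2'. After: A=-2 B=8 C=-4 D=22 ZF=0 PC=11
Step 12: PC=11 exec 'SUB B, 6'. After: A=-2 B=2 C=-4 D=22 ZF=0 PC=12
Step 13: PC=12 exec 'HALT'. After: A=-2 B=2 C=-4 D=22 ZF=0 PC=12 HALTED
Total instructions executed: 13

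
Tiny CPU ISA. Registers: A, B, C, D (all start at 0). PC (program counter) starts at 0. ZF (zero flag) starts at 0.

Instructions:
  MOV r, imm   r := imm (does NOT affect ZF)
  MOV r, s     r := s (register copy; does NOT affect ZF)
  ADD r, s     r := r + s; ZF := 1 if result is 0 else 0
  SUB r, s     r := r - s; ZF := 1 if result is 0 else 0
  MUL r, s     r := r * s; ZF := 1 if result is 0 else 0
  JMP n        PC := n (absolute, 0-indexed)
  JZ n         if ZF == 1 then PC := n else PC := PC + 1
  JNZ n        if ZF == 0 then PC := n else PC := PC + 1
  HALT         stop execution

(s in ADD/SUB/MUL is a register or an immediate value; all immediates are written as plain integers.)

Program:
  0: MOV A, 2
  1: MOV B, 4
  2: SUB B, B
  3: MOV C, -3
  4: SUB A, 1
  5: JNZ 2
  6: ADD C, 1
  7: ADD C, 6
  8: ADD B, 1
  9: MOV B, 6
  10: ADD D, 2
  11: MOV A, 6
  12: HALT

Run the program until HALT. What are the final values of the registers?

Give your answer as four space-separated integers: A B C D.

Answer: 6 6 4 2

Derivation:
Step 1: PC=0 exec 'MOV A, 2'. After: A=2 B=0 C=0 D=0 ZF=0 PC=1
Step 2: PC=1 exec 'MOV B, 4'. After: A=2 B=4 C=0 D=0 ZF=0 PC=2
Step 3: PC=2 exec 'SUB B, B'. After: A=2 B=0 C=0 D=0 ZF=1 PC=3
Step 4: PC=3 exec 'MOV C, -3'. After: A=2 B=0 C=-3 D=0 ZF=1 PC=4
Step 5: PC=4 exec 'SUB A, 1'. After: A=1 B=0 C=-3 D=0 ZF=0 PC=5
Step 6: PC=5 exec 'JNZ 2'. After: A=1 B=0 C=-3 D=0 ZF=0 PC=2
Step 7: PC=2 exec 'SUB B, B'. After: A=1 B=0 C=-3 D=0 ZF=1 PC=3
Step 8: PC=3 exec 'MOV C, -3'. After: A=1 B=0 C=-3 D=0 ZF=1 PC=4
Step 9: PC=4 exec 'SUB A, 1'. After: A=0 B=0 C=-3 D=0 ZF=1 PC=5
Step 10: PC=5 exec 'JNZ 2'. After: A=0 B=0 C=-3 D=0 ZF=1 PC=6
Step 11: PC=6 exec 'ADD C, 1'. After: A=0 B=0 C=-2 D=0 ZF=0 PC=7
Step 12: PC=7 exec 'ADD C, 6'. After: A=0 B=0 C=4 D=0 ZF=0 PC=8
Step 13: PC=8 exec 'ADD B, 1'. After: A=0 B=1 C=4 D=0 ZF=0 PC=9
Step 14: PC=9 exec 'MOV B, 6'. After: A=0 B=6 C=4 D=0 ZF=0 PC=10
Step 15: PC=10 exec 'ADD D, 2'. After: A=0 B=6 C=4 D=2 ZF=0 PC=11
Step 16: PC=11 exec 'MOV A, 6'. After: A=6 B=6 C=4 D=2 ZF=0 PC=12
Step 17: PC=12 exec 'HALT'. After: A=6 B=6 C=4 D=2 ZF=0 PC=12 HALTED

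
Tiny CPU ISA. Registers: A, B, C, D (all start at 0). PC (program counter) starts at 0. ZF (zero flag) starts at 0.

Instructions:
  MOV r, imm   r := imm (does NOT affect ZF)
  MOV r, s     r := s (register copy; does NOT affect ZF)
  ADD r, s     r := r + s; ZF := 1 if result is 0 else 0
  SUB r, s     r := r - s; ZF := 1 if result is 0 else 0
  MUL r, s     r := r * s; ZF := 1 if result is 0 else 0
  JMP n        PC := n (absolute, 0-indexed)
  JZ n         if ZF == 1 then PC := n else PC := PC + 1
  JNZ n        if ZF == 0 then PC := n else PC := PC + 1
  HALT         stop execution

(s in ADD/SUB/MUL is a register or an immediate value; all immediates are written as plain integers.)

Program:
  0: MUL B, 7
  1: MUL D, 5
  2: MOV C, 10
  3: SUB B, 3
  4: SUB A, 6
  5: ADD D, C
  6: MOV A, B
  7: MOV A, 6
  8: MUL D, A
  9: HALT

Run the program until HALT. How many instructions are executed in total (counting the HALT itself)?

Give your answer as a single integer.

Answer: 10

Derivation:
Step 1: PC=0 exec 'MUL B, 7'. After: A=0 B=0 C=0 D=0 ZF=1 PC=1
Step 2: PC=1 exec 'MUL D, 5'. After: A=0 B=0 C=0 D=0 ZF=1 PC=2
Step 3: PC=2 exec 'MOV C, 10'. After: A=0 B=0 C=10 D=0 ZF=1 PC=3
Step 4: PC=3 exec 'SUB B, 3'. After: A=0 B=-3 C=10 D=0 ZF=0 PC=4
Step 5: PC=4 exec 'SUB A, 6'. After: A=-6 B=-3 C=10 D=0 ZF=0 PC=5
Step 6: PC=5 exec 'ADD D, C'. After: A=-6 B=-3 C=10 D=10 ZF=0 PC=6
Step 7: PC=6 exec 'MOV A, B'. After: A=-3 B=-3 C=10 D=10 ZF=0 PC=7
Step 8: PC=7 exec 'MOV A, 6'. After: A=6 B=-3 C=10 D=10 ZF=0 PC=8
Step 9: PC=8 exec 'MUL D, A'. After: A=6 B=-3 C=10 D=60 ZF=0 PC=9
Step 10: PC=9 exec 'HALT'. After: A=6 B=-3 C=10 D=60 ZF=0 PC=9 HALTED
Total instructions executed: 10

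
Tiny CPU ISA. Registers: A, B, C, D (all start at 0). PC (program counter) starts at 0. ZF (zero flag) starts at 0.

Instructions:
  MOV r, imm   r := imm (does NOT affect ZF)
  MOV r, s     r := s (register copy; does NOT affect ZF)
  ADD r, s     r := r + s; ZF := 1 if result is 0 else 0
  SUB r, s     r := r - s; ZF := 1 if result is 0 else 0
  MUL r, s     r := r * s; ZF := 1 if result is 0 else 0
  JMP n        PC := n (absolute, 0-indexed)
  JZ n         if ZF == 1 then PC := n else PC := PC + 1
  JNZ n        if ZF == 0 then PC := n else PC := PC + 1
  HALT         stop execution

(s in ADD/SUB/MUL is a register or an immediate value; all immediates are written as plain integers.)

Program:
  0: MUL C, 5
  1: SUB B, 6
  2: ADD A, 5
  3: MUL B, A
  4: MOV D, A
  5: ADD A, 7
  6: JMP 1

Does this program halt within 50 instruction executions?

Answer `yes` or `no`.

Step 1: PC=0 exec 'MUL C, 5'. After: A=0 B=0 C=0 D=0 ZF=1 PC=1
Step 2: PC=1 exec 'SUB B, 6'. After: A=0 B=-6 C=0 D=0 ZF=0 PC=2
Step 3: PC=2 exec 'ADD A, 5'. After: A=5 B=-6 C=0 D=0 ZF=0 PC=3
Step 4: PC=3 exec 'MUL B, A'. After: A=5 B=-30 C=0 D=0 ZF=0 PC=4
Step 5: PC=4 exec 'MOV D, A'. After: A=5 B=-30 C=0 D=5 ZF=0 PC=5
Step 6: PC=5 exec 'ADD A, 7'. After: A=12 B=-30 C=0 D=5 ZF=0 PC=6
Step 7: PC=6 exec 'JMP 1'. After: A=12 B=-30 C=0 D=5 ZF=0 PC=1
Step 8: PC=1 exec 'SUB B, 6'. After: A=12 B=-36 C=0 D=5 ZF=0 PC=2
Step 9: PC=2 exec 'ADD A, 5'. After: A=17 B=-36 C=0 D=5 ZF=0 PC=3
Step 10: PC=3 exec 'MUL B, A'. After: A=17 B=-612 C=0 D=5 ZF=0 PC=4
Step 11: PC=4 exec 'MOV D, A'. After: A=17 B=-612 C=0 D=17 ZF=0 PC=5
Step 12: PC=5 exec 'ADD A, 7'. After: A=24 B=-612 C=0 D=17 ZF=0 PC=6
Step 13: PC=6 exec 'JMP 1'. After: A=24 B=-612 C=0 D=17 ZF=0 PC=1
Step 14: PC=1 exec 'SUB B, 6'. After: A=24 B=-618 C=0 D=17 ZF=0 PC=2
Step 15: PC=2 exec 'ADD A, 5'. After: A=29 B=-618 C=0 D=17 ZF=0 PC=3
After 50 steps: not halted. PC revisits the same instructions with no path to HALT; will never halt.

Answer: no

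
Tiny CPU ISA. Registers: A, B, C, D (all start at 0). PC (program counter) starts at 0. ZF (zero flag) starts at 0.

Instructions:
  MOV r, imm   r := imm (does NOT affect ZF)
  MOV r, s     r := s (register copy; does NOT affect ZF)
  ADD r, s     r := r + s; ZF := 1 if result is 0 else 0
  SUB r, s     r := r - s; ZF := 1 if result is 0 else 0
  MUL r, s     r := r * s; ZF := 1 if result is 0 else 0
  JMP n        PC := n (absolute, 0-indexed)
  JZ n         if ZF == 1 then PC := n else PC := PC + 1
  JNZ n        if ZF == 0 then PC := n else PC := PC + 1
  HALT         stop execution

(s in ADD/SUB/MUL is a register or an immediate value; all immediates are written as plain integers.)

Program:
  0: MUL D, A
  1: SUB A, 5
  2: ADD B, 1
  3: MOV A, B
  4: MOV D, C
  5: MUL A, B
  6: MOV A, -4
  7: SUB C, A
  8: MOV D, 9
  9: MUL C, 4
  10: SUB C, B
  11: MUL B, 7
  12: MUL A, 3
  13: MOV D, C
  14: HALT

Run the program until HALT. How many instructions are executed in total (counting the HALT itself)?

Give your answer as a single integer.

Answer: 15

Derivation:
Step 1: PC=0 exec 'MUL D, A'. After: A=0 B=0 C=0 D=0 ZF=1 PC=1
Step 2: PC=1 exec 'SUB A, 5'. After: A=-5 B=0 C=0 D=0 ZF=0 PC=2
Step 3: PC=2 exec 'ADD B, 1'. After: A=-5 B=1 C=0 D=0 ZF=0 PC=3
Step 4: PC=3 exec 'MOV A, B'. After: A=1 B=1 C=0 D=0 ZF=0 PC=4
Step 5: PC=4 exec 'MOV D, C'. After: A=1 B=1 C=0 D=0 ZF=0 PC=5
Step 6: PC=5 exec 'MUL A, B'. After: A=1 B=1 C=0 D=0 ZF=0 PC=6
Step 7: PC=6 exec 'MOV A, -4'. After: A=-4 B=1 C=0 D=0 ZF=0 PC=7
Step 8: PC=7 exec 'SUB C, A'. After: A=-4 B=1 C=4 D=0 ZF=0 PC=8
Step 9: PC=8 exec 'MOV D, 9'. After: A=-4 B=1 C=4 D=9 ZF=0 PC=9
Step 10: PC=9 exec 'MUL C, 4'. After: A=-4 B=1 C=16 D=9 ZF=0 PC=10
Step 11: PC=10 exec 'SUB C, B'. After: A=-4 B=1 C=15 D=9 ZF=0 PC=11
Step 12: PC=11 exec 'MUL B, 7'. After: A=-4 B=7 C=15 D=9 ZF=0 PC=12
Step 13: PC=12 exec 'MUL A, 3'. After: A=-12 B=7 C=15 D=9 ZF=0 PC=13
Step 14: PC=13 exec 'MOV D, C'. After: A=-12 B=7 C=15 D=15 ZF=0 PC=14
Step 15: PC=14 exec 'HALT'. After: A=-12 B=7 C=15 D=15 ZF=0 PC=14 HALTED
Total instructions executed: 15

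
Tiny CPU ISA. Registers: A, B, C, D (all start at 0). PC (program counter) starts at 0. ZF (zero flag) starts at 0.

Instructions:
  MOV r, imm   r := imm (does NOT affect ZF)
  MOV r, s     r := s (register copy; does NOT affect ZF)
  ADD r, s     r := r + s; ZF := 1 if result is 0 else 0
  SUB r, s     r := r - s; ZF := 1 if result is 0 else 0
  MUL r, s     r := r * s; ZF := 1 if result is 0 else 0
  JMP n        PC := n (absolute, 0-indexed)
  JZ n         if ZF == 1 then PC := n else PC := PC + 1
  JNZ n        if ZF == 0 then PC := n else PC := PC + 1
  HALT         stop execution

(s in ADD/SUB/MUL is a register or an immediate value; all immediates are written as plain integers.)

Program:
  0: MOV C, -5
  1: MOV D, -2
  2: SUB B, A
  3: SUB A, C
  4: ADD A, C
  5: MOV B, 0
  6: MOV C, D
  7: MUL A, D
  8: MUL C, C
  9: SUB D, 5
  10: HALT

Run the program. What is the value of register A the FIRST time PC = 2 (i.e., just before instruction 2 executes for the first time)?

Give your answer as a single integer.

Step 1: PC=0 exec 'MOV C, -5'. After: A=0 B=0 C=-5 D=0 ZF=0 PC=1
Step 2: PC=1 exec 'MOV D, -2'. After: A=0 B=0 C=-5 D=-2 ZF=0 PC=2
First time PC=2: A=0

0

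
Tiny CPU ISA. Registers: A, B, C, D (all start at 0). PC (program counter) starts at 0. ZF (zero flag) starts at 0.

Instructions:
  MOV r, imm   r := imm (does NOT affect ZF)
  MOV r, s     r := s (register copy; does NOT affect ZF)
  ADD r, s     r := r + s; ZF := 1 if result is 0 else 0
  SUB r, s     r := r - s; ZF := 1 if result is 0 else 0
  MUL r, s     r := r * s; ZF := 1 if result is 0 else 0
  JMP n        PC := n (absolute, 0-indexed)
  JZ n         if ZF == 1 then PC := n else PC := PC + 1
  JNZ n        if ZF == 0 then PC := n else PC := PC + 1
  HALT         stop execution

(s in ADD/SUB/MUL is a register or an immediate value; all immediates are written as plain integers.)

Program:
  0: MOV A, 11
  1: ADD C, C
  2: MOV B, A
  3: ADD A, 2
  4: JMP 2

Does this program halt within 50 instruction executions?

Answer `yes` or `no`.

Step 1: PC=0 exec 'MOV A, 11'. After: A=11 B=0 C=0 D=0 ZF=0 PC=1
Step 2: PC=1 exec 'ADD C, C'. After: A=11 B=0 C=0 D=0 ZF=1 PC=2
Step 3: PC=2 exec 'MOV B, A'. After: A=11 B=11 C=0 D=0 ZF=1 PC=3
Step 4: PC=3 exec 'ADD A, 2'. After: A=13 B=11 C=0 D=0 ZF=0 PC=4
Step 5: PC=4 exec 'JMP 2'. After: A=13 B=11 C=0 D=0 ZF=0 PC=2
Step 6: PC=2 exec 'MOV B, A'. After: A=13 B=13 C=0 D=0 ZF=0 PC=3
Step 7: PC=3 exec 'ADD A, 2'. After: A=15 B=13 C=0 D=0 ZF=0 PC=4
Step 8: PC=4 exec 'JMP 2'. After: A=15 B=13 C=0 D=0 ZF=0 PC=2
Step 9: PC=2 exec 'MOV B, A'. After: A=15 B=15 C=0 D=0 ZF=0 PC=3
Step 10: PC=3 exec 'ADD A, 2'. After: A=17 B=15 C=0 D=0 ZF=0 PC=4
Step 11: PC=4 exec 'JMP 2'. After: A=17 B=15 C=0 D=0 ZF=0 PC=2
Step 12: PC=2 exec 'MOV B, A'. After: A=17 B=17 C=0 D=0 ZF=0 PC=3
Step 13: PC=3 exec 'ADD A, 2'. After: A=19 B=17 C=0 D=0 ZF=0 PC=4
Step 14: PC=4 exec 'JMP 2'. After: A=19 B=17 C=0 D=0 ZF=0 PC=2
Step 15: PC=2 exec 'MOV B, A'. After: A=19 B=19 C=0 D=0 ZF=0 PC=3
After 50 steps: not halted. PC revisits the same instructions with no path to HALT; will never halt.

Answer: no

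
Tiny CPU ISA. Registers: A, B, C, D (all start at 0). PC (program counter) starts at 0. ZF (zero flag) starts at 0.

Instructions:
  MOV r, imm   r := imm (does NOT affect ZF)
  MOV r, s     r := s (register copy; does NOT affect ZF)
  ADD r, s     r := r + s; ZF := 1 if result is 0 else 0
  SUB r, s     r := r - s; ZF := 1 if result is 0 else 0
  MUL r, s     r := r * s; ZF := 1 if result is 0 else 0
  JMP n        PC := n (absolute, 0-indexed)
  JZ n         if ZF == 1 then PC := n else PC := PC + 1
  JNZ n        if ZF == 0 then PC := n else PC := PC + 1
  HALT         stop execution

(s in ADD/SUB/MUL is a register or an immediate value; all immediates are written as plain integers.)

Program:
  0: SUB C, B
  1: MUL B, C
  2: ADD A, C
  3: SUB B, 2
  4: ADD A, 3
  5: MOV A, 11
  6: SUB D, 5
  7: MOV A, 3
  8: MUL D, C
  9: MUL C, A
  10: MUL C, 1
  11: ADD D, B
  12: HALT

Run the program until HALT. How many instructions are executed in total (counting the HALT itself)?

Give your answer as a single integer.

Answer: 13

Derivation:
Step 1: PC=0 exec 'SUB C, B'. After: A=0 B=0 C=0 D=0 ZF=1 PC=1
Step 2: PC=1 exec 'MUL B, C'. After: A=0 B=0 C=0 D=0 ZF=1 PC=2
Step 3: PC=2 exec 'ADD A, C'. After: A=0 B=0 C=0 D=0 ZF=1 PC=3
Step 4: PC=3 exec 'SUB B, 2'. After: A=0 B=-2 C=0 D=0 ZF=0 PC=4
Step 5: PC=4 exec 'ADD A, 3'. After: A=3 B=-2 C=0 D=0 ZF=0 PC=5
Step 6: PC=5 exec 'MOV A, 11'. After: A=11 B=-2 C=0 D=0 ZF=0 PC=6
Step 7: PC=6 exec 'SUB D, 5'. After: A=11 B=-2 C=0 D=-5 ZF=0 PC=7
Step 8: PC=7 exec 'MOV A, 3'. After: A=3 B=-2 C=0 D=-5 ZF=0 PC=8
Step 9: PC=8 exec 'MUL D, C'. After: A=3 B=-2 C=0 D=0 ZF=1 PC=9
Step 10: PC=9 exec 'MUL C, A'. After: A=3 B=-2 C=0 D=0 ZF=1 PC=10
Step 11: PC=10 exec 'MUL C, 1'. After: A=3 B=-2 C=0 D=0 ZF=1 PC=11
Step 12: PC=11 exec 'ADD D, B'. After: A=3 B=-2 C=0 D=-2 ZF=0 PC=12
Step 13: PC=12 exec 'HALT'. After: A=3 B=-2 C=0 D=-2 ZF=0 PC=12 HALTED
Total instructions executed: 13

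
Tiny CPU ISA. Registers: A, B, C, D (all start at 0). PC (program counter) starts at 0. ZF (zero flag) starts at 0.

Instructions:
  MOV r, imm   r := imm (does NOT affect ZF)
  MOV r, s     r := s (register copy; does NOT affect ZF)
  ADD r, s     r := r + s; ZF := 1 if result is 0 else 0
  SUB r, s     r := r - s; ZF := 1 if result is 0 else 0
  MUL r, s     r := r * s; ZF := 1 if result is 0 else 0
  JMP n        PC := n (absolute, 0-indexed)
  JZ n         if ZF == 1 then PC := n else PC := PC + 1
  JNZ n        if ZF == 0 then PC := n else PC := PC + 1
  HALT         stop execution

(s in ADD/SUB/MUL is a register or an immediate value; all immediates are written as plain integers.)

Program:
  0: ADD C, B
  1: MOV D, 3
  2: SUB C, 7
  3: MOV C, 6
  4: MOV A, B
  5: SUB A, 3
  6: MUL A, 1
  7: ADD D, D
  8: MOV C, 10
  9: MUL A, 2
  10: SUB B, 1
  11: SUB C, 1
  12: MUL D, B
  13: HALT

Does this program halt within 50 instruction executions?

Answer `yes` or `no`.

Answer: yes

Derivation:
Step 1: PC=0 exec 'ADD C, B'. After: A=0 B=0 C=0 D=0 ZF=1 PC=1
Step 2: PC=1 exec 'MOV D, 3'. After: A=0 B=0 C=0 D=3 ZF=1 PC=2
Step 3: PC=2 exec 'SUB C, 7'. After: A=0 B=0 C=-7 D=3 ZF=0 PC=3
Step 4: PC=3 exec 'MOV C, 6'. After: A=0 B=0 C=6 D=3 ZF=0 PC=4
Step 5: PC=4 exec 'MOV A, B'. After: A=0 B=0 C=6 D=3 ZF=0 PC=5
Step 6: PC=5 exec 'SUB A, 3'. After: A=-3 B=0 C=6 D=3 ZF=0 PC=6
Step 7: PC=6 exec 'MUL A, 1'. After: A=-3 B=0 C=6 D=3 ZF=0 PC=7
Step 8: PC=7 exec 'ADD D, D'. After: A=-3 B=0 C=6 D=6 ZF=0 PC=8
Step 9: PC=8 exec 'MOV C, 10'. After: A=-3 B=0 C=10 D=6 ZF=0 PC=9
Step 10: PC=9 exec 'MUL A, 2'. After: A=-6 B=0 C=10 D=6 ZF=0 PC=10
Step 11: PC=10 exec 'SUB B, 1'. After: A=-6 B=-1 C=10 D=6 ZF=0 PC=11
Step 12: PC=11 exec 'SUB C, 1'. After: A=-6 B=-1 C=9 D=6 ZF=0 PC=12
Step 13: PC=12 exec 'MUL D, B'. After: A=-6 B=-1 C=9 D=-6 ZF=0 PC=13
Step 14: PC=13 exec 'HALT'. After: A=-6 B=-1 C=9 D=-6 ZF=0 PC=13 HALTED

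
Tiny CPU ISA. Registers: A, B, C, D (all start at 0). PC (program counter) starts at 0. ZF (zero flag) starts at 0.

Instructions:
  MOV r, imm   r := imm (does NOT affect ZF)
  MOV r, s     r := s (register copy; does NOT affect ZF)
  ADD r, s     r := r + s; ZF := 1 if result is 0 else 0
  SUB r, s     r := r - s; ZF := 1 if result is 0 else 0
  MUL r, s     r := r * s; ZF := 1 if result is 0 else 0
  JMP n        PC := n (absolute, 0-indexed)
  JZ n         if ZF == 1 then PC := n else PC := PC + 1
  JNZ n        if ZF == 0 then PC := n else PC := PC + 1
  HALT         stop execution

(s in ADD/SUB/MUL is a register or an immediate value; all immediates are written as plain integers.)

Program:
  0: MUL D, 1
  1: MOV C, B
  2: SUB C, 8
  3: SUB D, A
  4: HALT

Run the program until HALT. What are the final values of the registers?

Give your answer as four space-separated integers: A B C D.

Answer: 0 0 -8 0

Derivation:
Step 1: PC=0 exec 'MUL D, 1'. After: A=0 B=0 C=0 D=0 ZF=1 PC=1
Step 2: PC=1 exec 'MOV C, B'. After: A=0 B=0 C=0 D=0 ZF=1 PC=2
Step 3: PC=2 exec 'SUB C, 8'. After: A=0 B=0 C=-8 D=0 ZF=0 PC=3
Step 4: PC=3 exec 'SUB D, A'. After: A=0 B=0 C=-8 D=0 ZF=1 PC=4
Step 5: PC=4 exec 'HALT'. After: A=0 B=0 C=-8 D=0 ZF=1 PC=4 HALTED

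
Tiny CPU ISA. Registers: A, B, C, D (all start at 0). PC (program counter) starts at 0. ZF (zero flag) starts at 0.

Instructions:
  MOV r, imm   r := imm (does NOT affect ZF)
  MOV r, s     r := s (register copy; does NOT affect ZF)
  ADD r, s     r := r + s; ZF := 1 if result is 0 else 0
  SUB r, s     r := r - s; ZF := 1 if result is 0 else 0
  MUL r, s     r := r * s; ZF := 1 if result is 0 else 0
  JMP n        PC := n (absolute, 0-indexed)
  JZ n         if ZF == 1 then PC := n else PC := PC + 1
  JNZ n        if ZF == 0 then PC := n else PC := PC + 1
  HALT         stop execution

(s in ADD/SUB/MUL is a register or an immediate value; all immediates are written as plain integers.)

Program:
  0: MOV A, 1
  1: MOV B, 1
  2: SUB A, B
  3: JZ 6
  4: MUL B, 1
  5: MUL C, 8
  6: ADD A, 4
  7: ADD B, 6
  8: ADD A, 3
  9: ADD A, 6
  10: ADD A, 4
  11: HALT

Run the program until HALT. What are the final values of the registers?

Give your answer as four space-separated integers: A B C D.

Step 1: PC=0 exec 'MOV A, 1'. After: A=1 B=0 C=0 D=0 ZF=0 PC=1
Step 2: PC=1 exec 'MOV B, 1'. After: A=1 B=1 C=0 D=0 ZF=0 PC=2
Step 3: PC=2 exec 'SUB A, B'. After: A=0 B=1 C=0 D=0 ZF=1 PC=3
Step 4: PC=3 exec 'JZ 6'. After: A=0 B=1 C=0 D=0 ZF=1 PC=6
Step 5: PC=6 exec 'ADD A, 4'. After: A=4 B=1 C=0 D=0 ZF=0 PC=7
Step 6: PC=7 exec 'ADD B, 6'. After: A=4 B=7 C=0 D=0 ZF=0 PC=8
Step 7: PC=8 exec 'ADD A, 3'. After: A=7 B=7 C=0 D=0 ZF=0 PC=9
Step 8: PC=9 exec 'ADD A, 6'. After: A=13 B=7 C=0 D=0 ZF=0 PC=10
Step 9: PC=10 exec 'ADD A, 4'. After: A=17 B=7 C=0 D=0 ZF=0 PC=11
Step 10: PC=11 exec 'HALT'. After: A=17 B=7 C=0 D=0 ZF=0 PC=11 HALTED

Answer: 17 7 0 0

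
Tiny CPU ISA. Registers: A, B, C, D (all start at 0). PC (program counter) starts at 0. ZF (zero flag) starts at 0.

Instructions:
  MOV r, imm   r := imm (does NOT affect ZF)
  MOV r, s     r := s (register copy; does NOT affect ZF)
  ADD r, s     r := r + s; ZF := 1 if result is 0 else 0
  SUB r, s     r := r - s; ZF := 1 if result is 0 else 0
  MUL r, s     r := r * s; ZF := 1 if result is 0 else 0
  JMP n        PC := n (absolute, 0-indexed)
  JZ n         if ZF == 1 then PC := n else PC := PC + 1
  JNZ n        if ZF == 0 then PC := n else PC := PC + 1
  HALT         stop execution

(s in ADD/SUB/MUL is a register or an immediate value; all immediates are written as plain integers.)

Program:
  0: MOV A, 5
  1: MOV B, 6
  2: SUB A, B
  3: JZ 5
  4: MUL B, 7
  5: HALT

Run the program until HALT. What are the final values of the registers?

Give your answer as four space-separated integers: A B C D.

Step 1: PC=0 exec 'MOV A, 5'. After: A=5 B=0 C=0 D=0 ZF=0 PC=1
Step 2: PC=1 exec 'MOV B, 6'. After: A=5 B=6 C=0 D=0 ZF=0 PC=2
Step 3: PC=2 exec 'SUB A, B'. After: A=-1 B=6 C=0 D=0 ZF=0 PC=3
Step 4: PC=3 exec 'JZ 5'. After: A=-1 B=6 C=0 D=0 ZF=0 PC=4
Step 5: PC=4 exec 'MUL B, 7'. After: A=-1 B=42 C=0 D=0 ZF=0 PC=5
Step 6: PC=5 exec 'HALT'. After: A=-1 B=42 C=0 D=0 ZF=0 PC=5 HALTED

Answer: -1 42 0 0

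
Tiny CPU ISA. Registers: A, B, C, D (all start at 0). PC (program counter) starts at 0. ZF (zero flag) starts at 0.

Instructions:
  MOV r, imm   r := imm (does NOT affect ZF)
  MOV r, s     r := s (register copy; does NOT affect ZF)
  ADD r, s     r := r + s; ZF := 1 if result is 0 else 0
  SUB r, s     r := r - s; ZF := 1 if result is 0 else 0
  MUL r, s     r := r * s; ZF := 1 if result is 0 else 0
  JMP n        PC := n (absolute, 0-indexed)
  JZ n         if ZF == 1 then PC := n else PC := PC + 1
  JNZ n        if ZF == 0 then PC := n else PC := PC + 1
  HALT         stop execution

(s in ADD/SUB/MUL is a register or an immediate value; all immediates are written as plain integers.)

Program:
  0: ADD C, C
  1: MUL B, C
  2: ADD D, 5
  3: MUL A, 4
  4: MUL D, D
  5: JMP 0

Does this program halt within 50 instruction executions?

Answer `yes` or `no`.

Answer: no

Derivation:
Step 1: PC=0 exec 'ADD C, C'. After: A=0 B=0 C=0 D=0 ZF=1 PC=1
Step 2: PC=1 exec 'MUL B, C'. After: A=0 B=0 C=0 D=0 ZF=1 PC=2
Step 3: PC=2 exec 'ADD D, 5'. After: A=0 B=0 C=0 D=5 ZF=0 PC=3
Step 4: PC=3 exec 'MUL A, 4'. After: A=0 B=0 C=0 D=5 ZF=1 PC=4
Step 5: PC=4 exec 'MUL D, D'. After: A=0 B=0 C=0 D=25 ZF=0 PC=5
Step 6: PC=5 exec 'JMP 0'. After: A=0 B=0 C=0 D=25 ZF=0 PC=0
Step 7: PC=0 exec 'ADD C, C'. After: A=0 B=0 C=0 D=25 ZF=1 PC=1
Step 8: PC=1 exec 'MUL B, C'. After: A=0 B=0 C=0 D=25 ZF=1 PC=2
Step 9: PC=2 exec 'ADD D, 5'. After: A=0 B=0 C=0 D=30 ZF=0 PC=3
Step 10: PC=3 exec 'MUL A, 4'. After: A=0 B=0 C=0 D=30 ZF=1 PC=4
Step 11: PC=4 exec 'MUL D, D'. After: A=0 B=0 C=0 D=900 ZF=0 PC=5
Step 12: PC=5 exec 'JMP 0'. After: A=0 B=0 C=0 D=900 ZF=0 PC=0
Step 13: PC=0 exec 'ADD C, C'. After: A=0 B=0 C=0 D=900 ZF=1 PC=1
Step 14: PC=1 exec 'MUL B, C'. After: A=0 B=0 C=0 D=900 ZF=1 PC=2
Step 15: PC=2 exec 'ADD D, 5'. After: A=0 B=0 C=0 D=905 ZF=0 PC=3
After 50 steps: not halted. PC revisits the same instructions with no path to HALT; will never halt.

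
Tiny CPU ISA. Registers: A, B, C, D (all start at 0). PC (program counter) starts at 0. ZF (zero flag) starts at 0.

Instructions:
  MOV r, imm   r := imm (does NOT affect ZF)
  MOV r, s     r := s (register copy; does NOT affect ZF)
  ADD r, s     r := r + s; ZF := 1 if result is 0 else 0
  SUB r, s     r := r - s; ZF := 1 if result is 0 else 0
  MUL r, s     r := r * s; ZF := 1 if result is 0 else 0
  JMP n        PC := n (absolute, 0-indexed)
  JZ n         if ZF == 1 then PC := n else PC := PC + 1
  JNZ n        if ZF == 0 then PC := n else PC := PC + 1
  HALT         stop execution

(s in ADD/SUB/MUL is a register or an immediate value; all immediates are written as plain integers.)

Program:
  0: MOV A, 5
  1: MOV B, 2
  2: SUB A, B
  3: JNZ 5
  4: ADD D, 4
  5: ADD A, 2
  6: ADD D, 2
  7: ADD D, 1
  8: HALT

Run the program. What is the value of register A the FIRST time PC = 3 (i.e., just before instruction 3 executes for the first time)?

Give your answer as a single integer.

Step 1: PC=0 exec 'MOV A, 5'. After: A=5 B=0 C=0 D=0 ZF=0 PC=1
Step 2: PC=1 exec 'MOV B, 2'. After: A=5 B=2 C=0 D=0 ZF=0 PC=2
Step 3: PC=2 exec 'SUB A, B'. After: A=3 B=2 C=0 D=0 ZF=0 PC=3
First time PC=3: A=3

3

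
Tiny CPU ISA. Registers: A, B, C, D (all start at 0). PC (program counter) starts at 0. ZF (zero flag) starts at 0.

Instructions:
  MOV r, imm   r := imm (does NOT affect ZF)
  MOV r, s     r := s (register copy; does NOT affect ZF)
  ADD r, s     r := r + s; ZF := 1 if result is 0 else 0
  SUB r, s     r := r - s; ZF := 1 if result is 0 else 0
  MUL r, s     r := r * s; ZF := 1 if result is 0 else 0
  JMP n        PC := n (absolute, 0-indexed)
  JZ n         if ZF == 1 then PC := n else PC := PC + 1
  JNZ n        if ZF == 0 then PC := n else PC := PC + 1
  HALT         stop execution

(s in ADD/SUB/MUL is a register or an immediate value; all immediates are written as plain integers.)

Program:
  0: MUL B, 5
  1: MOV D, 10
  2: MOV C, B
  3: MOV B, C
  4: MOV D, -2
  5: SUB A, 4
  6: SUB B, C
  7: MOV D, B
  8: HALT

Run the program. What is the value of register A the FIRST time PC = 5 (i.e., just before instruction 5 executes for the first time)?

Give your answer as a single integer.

Step 1: PC=0 exec 'MUL B, 5'. After: A=0 B=0 C=0 D=0 ZF=1 PC=1
Step 2: PC=1 exec 'MOV D, 10'. After: A=0 B=0 C=0 D=10 ZF=1 PC=2
Step 3: PC=2 exec 'MOV C, B'. After: A=0 B=0 C=0 D=10 ZF=1 PC=3
Step 4: PC=3 exec 'MOV B, C'. After: A=0 B=0 C=0 D=10 ZF=1 PC=4
Step 5: PC=4 exec 'MOV D, -2'. After: A=0 B=0 C=0 D=-2 ZF=1 PC=5
First time PC=5: A=0

0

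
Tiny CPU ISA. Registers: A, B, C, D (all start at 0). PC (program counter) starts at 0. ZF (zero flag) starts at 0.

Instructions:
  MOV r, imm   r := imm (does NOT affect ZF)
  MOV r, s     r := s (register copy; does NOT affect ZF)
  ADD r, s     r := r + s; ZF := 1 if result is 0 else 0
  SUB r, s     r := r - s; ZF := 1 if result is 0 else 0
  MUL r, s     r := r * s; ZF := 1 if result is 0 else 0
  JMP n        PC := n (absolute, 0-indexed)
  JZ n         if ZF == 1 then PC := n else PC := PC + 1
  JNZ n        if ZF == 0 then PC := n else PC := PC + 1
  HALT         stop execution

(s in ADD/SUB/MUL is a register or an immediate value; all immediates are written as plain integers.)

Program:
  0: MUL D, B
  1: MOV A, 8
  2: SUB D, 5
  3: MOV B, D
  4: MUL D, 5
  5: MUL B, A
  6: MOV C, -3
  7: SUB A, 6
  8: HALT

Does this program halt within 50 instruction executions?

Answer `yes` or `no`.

Step 1: PC=0 exec 'MUL D, B'. After: A=0 B=0 C=0 D=0 ZF=1 PC=1
Step 2: PC=1 exec 'MOV A, 8'. After: A=8 B=0 C=0 D=0 ZF=1 PC=2
Step 3: PC=2 exec 'SUB D, 5'. After: A=8 B=0 C=0 D=-5 ZF=0 PC=3
Step 4: PC=3 exec 'MOV B, D'. After: A=8 B=-5 C=0 D=-5 ZF=0 PC=4
Step 5: PC=4 exec 'MUL D, 5'. After: A=8 B=-5 C=0 D=-25 ZF=0 PC=5
Step 6: PC=5 exec 'MUL B, A'. After: A=8 B=-40 C=0 D=-25 ZF=0 PC=6
Step 7: PC=6 exec 'MOV C, -3'. After: A=8 B=-40 C=-3 D=-25 ZF=0 PC=7
Step 8: PC=7 exec 'SUB A, 6'. After: A=2 B=-40 C=-3 D=-25 ZF=0 PC=8
Step 9: PC=8 exec 'HALT'. After: A=2 B=-40 C=-3 D=-25 ZF=0 PC=8 HALTED

Answer: yes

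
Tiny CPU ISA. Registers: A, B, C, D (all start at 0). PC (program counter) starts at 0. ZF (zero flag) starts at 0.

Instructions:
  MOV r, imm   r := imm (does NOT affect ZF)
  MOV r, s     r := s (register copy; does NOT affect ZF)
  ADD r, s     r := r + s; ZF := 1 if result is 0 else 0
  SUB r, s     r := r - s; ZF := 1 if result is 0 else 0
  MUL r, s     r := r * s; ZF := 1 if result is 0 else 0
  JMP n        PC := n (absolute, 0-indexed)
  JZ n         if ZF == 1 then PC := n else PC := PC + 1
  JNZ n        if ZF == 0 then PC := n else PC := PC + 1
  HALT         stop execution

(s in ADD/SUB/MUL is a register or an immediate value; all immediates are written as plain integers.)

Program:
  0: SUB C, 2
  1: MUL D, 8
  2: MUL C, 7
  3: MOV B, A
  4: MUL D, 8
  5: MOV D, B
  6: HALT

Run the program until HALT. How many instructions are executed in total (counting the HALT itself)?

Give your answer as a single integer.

Step 1: PC=0 exec 'SUB C, 2'. After: A=0 B=0 C=-2 D=0 ZF=0 PC=1
Step 2: PC=1 exec 'MUL D, 8'. After: A=0 B=0 C=-2 D=0 ZF=1 PC=2
Step 3: PC=2 exec 'MUL C, 7'. After: A=0 B=0 C=-14 D=0 ZF=0 PC=3
Step 4: PC=3 exec 'MOV B, A'. After: A=0 B=0 C=-14 D=0 ZF=0 PC=4
Step 5: PC=4 exec 'MUL D, 8'. After: A=0 B=0 C=-14 D=0 ZF=1 PC=5
Step 6: PC=5 exec 'MOV D, B'. After: A=0 B=0 C=-14 D=0 ZF=1 PC=6
Step 7: PC=6 exec 'HALT'. After: A=0 B=0 C=-14 D=0 ZF=1 PC=6 HALTED
Total instructions executed: 7

Answer: 7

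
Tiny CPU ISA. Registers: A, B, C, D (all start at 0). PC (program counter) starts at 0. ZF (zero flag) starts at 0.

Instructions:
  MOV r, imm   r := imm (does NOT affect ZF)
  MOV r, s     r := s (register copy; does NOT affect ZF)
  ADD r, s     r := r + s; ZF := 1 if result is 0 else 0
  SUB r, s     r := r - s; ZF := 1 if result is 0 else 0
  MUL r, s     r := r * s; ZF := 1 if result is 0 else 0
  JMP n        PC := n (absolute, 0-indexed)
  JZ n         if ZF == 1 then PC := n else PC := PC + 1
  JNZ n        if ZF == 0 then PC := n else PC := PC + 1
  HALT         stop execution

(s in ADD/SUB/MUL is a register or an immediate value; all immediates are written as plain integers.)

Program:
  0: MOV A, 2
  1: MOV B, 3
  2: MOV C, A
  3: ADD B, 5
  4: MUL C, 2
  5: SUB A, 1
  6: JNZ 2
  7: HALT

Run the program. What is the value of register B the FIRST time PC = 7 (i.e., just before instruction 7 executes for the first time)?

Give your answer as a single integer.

Step 1: PC=0 exec 'MOV A, 2'. After: A=2 B=0 C=0 D=0 ZF=0 PC=1
Step 2: PC=1 exec 'MOV B, 3'. After: A=2 B=3 C=0 D=0 ZF=0 PC=2
Step 3: PC=2 exec 'MOV C, A'. After: A=2 B=3 C=2 D=0 ZF=0 PC=3
Step 4: PC=3 exec 'ADD B, 5'. After: A=2 B=8 C=2 D=0 ZF=0 PC=4
Step 5: PC=4 exec 'MUL C, 2'. After: A=2 B=8 C=4 D=0 ZF=0 PC=5
Step 6: PC=5 exec 'SUB A, 1'. After: A=1 B=8 C=4 D=0 ZF=0 PC=6
Step 7: PC=6 exec 'JNZ 2'. After: A=1 B=8 C=4 D=0 ZF=0 PC=2
Step 8: PC=2 exec 'MOV C, A'. After: A=1 B=8 C=1 D=0 ZF=0 PC=3
Step 9: PC=3 exec 'ADD B, 5'. After: A=1 B=13 C=1 D=0 ZF=0 PC=4
Step 10: PC=4 exec 'MUL C, 2'. After: A=1 B=13 C=2 D=0 ZF=0 PC=5
Step 11: PC=5 exec 'SUB A, 1'. After: A=0 B=13 C=2 D=0 ZF=1 PC=6
Step 12: PC=6 exec 'JNZ 2'. After: A=0 B=13 C=2 D=0 ZF=1 PC=7
First time PC=7: B=13

13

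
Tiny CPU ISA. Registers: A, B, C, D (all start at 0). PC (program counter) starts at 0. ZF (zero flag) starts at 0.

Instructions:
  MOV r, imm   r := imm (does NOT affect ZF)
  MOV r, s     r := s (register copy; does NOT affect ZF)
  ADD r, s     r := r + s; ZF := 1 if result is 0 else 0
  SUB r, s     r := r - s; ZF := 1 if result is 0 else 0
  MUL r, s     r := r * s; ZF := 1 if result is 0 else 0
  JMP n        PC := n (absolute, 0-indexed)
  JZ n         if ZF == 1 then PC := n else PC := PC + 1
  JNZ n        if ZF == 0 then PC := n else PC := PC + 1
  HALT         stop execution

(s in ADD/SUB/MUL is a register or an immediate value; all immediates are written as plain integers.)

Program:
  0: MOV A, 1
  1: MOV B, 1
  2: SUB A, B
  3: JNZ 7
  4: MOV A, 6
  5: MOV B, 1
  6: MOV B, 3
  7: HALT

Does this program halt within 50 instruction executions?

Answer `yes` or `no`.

Answer: yes

Derivation:
Step 1: PC=0 exec 'MOV A, 1'. After: A=1 B=0 C=0 D=0 ZF=0 PC=1
Step 2: PC=1 exec 'MOV B, 1'. After: A=1 B=1 C=0 D=0 ZF=0 PC=2
Step 3: PC=2 exec 'SUB A, B'. After: A=0 B=1 C=0 D=0 ZF=1 PC=3
Step 4: PC=3 exec 'JNZ 7'. After: A=0 B=1 C=0 D=0 ZF=1 PC=4
Step 5: PC=4 exec 'MOV A, 6'. After: A=6 B=1 C=0 D=0 ZF=1 PC=5
Step 6: PC=5 exec 'MOV B, 1'. After: A=6 B=1 C=0 D=0 ZF=1 PC=6
Step 7: PC=6 exec 'MOV B, 3'. After: A=6 B=3 C=0 D=0 ZF=1 PC=7
Step 8: PC=7 exec 'HALT'. After: A=6 B=3 C=0 D=0 ZF=1 PC=7 HALTED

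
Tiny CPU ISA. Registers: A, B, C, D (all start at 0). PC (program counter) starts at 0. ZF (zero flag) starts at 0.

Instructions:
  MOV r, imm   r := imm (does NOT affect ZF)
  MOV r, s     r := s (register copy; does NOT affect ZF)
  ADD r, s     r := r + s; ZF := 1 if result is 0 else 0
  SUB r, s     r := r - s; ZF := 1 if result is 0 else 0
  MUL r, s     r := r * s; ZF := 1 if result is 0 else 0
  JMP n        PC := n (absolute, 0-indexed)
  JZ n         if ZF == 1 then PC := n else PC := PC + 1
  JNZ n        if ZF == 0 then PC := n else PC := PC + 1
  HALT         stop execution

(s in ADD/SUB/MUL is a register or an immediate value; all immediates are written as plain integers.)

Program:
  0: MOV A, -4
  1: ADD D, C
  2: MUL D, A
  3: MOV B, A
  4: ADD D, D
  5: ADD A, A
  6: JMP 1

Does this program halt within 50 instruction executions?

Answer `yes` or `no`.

Step 1: PC=0 exec 'MOV A, -4'. After: A=-4 B=0 C=0 D=0 ZF=0 PC=1
Step 2: PC=1 exec 'ADD D, C'. After: A=-4 B=0 C=0 D=0 ZF=1 PC=2
Step 3: PC=2 exec 'MUL D, A'. After: A=-4 B=0 C=0 D=0 ZF=1 PC=3
Step 4: PC=3 exec 'MOV B, A'. After: A=-4 B=-4 C=0 D=0 ZF=1 PC=4
Step 5: PC=4 exec 'ADD D, D'. After: A=-4 B=-4 C=0 D=0 ZF=1 PC=5
Step 6: PC=5 exec 'ADD A, A'. After: A=-8 B=-4 C=0 D=0 ZF=0 PC=6
Step 7: PC=6 exec 'JMP 1'. After: A=-8 B=-4 C=0 D=0 ZF=0 PC=1
Step 8: PC=1 exec 'ADD D, C'. After: A=-8 B=-4 C=0 D=0 ZF=1 PC=2
Step 9: PC=2 exec 'MUL D, A'. After: A=-8 B=-4 C=0 D=0 ZF=1 PC=3
Step 10: PC=3 exec 'MOV B, A'. After: A=-8 B=-8 C=0 D=0 ZF=1 PC=4
Step 11: PC=4 exec 'ADD D, D'. After: A=-8 B=-8 C=0 D=0 ZF=1 PC=5
Step 12: PC=5 exec 'ADD A, A'. After: A=-16 B=-8 C=0 D=0 ZF=0 PC=6
Step 13: PC=6 exec 'JMP 1'. After: A=-16 B=-8 C=0 D=0 ZF=0 PC=1
Step 14: PC=1 exec 'ADD D, C'. After: A=-16 B=-8 C=0 D=0 ZF=1 PC=2
Step 15: PC=2 exec 'MUL D, A'. After: A=-16 B=-8 C=0 D=0 ZF=1 PC=3
After 50 steps: not halted. PC revisits the same instructions with no path to HALT; will never halt.

Answer: no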